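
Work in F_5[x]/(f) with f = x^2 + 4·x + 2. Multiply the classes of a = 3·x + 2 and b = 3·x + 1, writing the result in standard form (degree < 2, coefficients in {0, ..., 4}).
Multiply as integer polynomials: a · b = 9·x^2 + 9·x + 2. Reducing coefficients mod 5: a · b ≡ 4·x^2 + 4·x + 2. Now divide by f(x) = x^2 + 4·x + 2 in F_5[x], eliminating the leading term at each step:
  leading term 4·x^2: subtract (4)·f(x) = 4·x^2 + x + 3, leaving 3·x + 4 (coefficients mod 5)
The degree is now < 2, so this is the remainder. Hence a · b ≡ 3·x + 4 in F_5[x]/(f).

Final answer: a · b ≡ 3·x + 4 (mod f(x))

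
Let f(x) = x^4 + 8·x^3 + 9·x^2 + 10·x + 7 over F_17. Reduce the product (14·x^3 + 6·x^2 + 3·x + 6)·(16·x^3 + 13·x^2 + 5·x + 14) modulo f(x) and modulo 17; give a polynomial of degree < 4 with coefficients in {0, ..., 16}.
a · b ≡ 12·x^3 + x^2 + 9·x + 1 (mod f(x))

Multiply as integer polynomials: a · b = 224·x^6 + 278·x^5 + 196·x^4 + 361·x^3 + 177·x^2 + 72·x + 84. Reducing coefficients mod 17: a · b ≡ 3·x^6 + 6·x^5 + 9·x^4 + 4·x^3 + 7·x^2 + 4·x + 16. Now divide by f(x) = x^4 + 8·x^3 + 9·x^2 + 10·x + 7 in F_17[x], eliminating the leading term at each step:
  leading term 3·x^6: subtract (3·x^2)·f(x) = 3·x^6 + 7·x^5 + 10·x^4 + 13·x^3 + 4·x^2, leaving 16·x^5 + 16·x^4 + 8·x^3 + 3·x^2 + 4·x + 16 (coefficients mod 17)
  leading term 16·x^5: subtract (16·x)·f(x) = 16·x^5 + 9·x^4 + 8·x^3 + 7·x^2 + 10·x, leaving 7·x^4 + 13·x^2 + 11·x + 16 (coefficients mod 17)
  leading term 7·x^4: subtract (7)·f(x) = 7·x^4 + 5·x^3 + 12·x^2 + 2·x + 15, leaving 12·x^3 + x^2 + 9·x + 1 (coefficients mod 17)
The degree is now < 4, so this is the remainder. Hence a · b ≡ 12·x^3 + x^2 + 9·x + 1 in F_17[x]/(f).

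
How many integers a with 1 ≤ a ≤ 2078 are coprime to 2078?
1038

The number of a ∈ {1, ..., 2078} with gcd(a, 2078) = 1 is by definition Euler's totient φ(2078). φ is multiplicative, with φ(p^e) = p^e − p^(e−1). Factorise 2078 = 2 · 1039. Then
  φ(2078) = (2 − 1) · (1039 − 1) = 1 · 1038 = 1038.
So there are 1038 such integers.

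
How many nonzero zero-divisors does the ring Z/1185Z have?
Z/1185Z has 560 nonzero zero-divisors

In Z/1185Z each nonzero element is either a unit (gcd with 1185 is 1) or a zero-divisor (gcd > 1). The number of units is φ(1185): factorise 1185 = 3 · 5 · 79, so φ(1185) = (3 − 1) · (5 − 1) · (79 − 1) = 2 · 4 · 78 = 624. The nonzero elements number 1185 − 1 = 1184. Hence the nonzero zero-divisors number 1184 − 624 = 560.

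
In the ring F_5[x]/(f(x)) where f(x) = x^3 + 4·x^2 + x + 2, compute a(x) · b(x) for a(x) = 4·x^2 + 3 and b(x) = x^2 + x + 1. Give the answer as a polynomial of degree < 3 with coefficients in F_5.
a · b ≡ x^2 + 2·x + 2 (mod f(x))

Multiply as integer polynomials: a · b = 4·x^4 + 4·x^3 + 7·x^2 + 3·x + 3. Reducing coefficients mod 5: a · b ≡ 4·x^4 + 4·x^3 + 2·x^2 + 3·x + 3. Now divide by f(x) = x^3 + 4·x^2 + x + 2 in F_5[x], eliminating the leading term at each step:
  leading term 4·x^4: subtract (4·x)·f(x) = 4·x^4 + x^3 + 4·x^2 + 3·x, leaving 3·x^3 + 3·x^2 + 3 (coefficients mod 5)
  leading term 3·x^3: subtract (3)·f(x) = 3·x^3 + 2·x^2 + 3·x + 1, leaving x^2 + 2·x + 2 (coefficients mod 5)
The degree is now < 3, so this is the remainder. Hence a · b ≡ x^2 + 2·x + 2 in F_5[x]/(f).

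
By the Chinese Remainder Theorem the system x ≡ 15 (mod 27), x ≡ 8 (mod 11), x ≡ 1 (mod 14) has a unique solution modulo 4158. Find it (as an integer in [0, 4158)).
x ≡ 393 (mod 4158); the representative in [0, 4158) is 393

The moduli 27, 11, 14 are pairwise coprime, so by the CRT there is a unique solution mod 27·11·14 = 4158.
Solve by successive substitution. Start with x ≡ 15 (mod 27).
  Combine with x ≡ 8 (mod 11): write x = 15 + 27·t and require 15 + 27·t ≡ 8 (mod 11), i.e. 27·t ≡ 8 − 15 ≡ 4 (mod 11). Since 27^(−1) ≡ 9 (mod 11) (27 ≡ 5 (mod 11)), t ≡ 9·4 ≡ 3 (mod 11). So x ≡ 15 + 27·3 = 96 (mod 297).
  Combine with x ≡ 1 (mod 14): write x = 96 + 297·t and require 96 + 297·t ≡ 1 (mod 14), i.e. 297·t ≡ 1 − 96 ≡ 3 (mod 14). Since 297^(−1) ≡ 5 (mod 14) (297 ≡ 3 (mod 14)), t ≡ 5·3 ≡ 1 (mod 14). So x ≡ 96 + 297·1 = 393 (mod 4158).
Unique solution in [0, 4158): x = 393.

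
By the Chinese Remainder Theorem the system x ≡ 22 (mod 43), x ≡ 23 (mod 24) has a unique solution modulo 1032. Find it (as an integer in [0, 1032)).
The moduli 43, 24 are pairwise coprime, so by the CRT there is a unique solution mod 43·24 = 1032.
Solve by successive substitution. Start with x ≡ 22 (mod 43).
  Combine with x ≡ 23 (mod 24): write x = 22 + 43·t and require 22 + 43·t ≡ 23 (mod 24), i.e. 43·t ≡ 23 − 22 ≡ 1 (mod 24). Since 43^(−1) ≡ 19 (mod 24) (43 ≡ 19 (mod 24)), t ≡ 19·1 ≡ 19 (mod 24). So x ≡ 22 + 43·19 = 839 (mod 1032).
Unique solution in [0, 1032): x = 839.

Final answer: x ≡ 839 (mod 1032); the representative in [0, 1032) is 839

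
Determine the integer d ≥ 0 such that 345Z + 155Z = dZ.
In the PID Z, (a, b) is generated by gcd(a, b). Compute gcd(345, 155) with the extended Euclidean algorithm, tracking rows (r, s, t) with s·345 + t·155 = r:
  row A: (345, 1, 0)   [1·345 + 0·155 = 345]
  row B: (155, 0, 1)   [0·345 + 1·155 = 155]
  345 = 2·155 + 35   → row C = row A − 2·row B = (35, 1, −2)   [check: 1·345 − 2·155 = 35]
  155 = 4·35 + 15   → row D = row B − 4·row C = (15, −4, 9)   [check: −4·345 + 9·155 = 15]
  35 = 2·15 + 5   → row E = row C − 2·row D = (5, 9, −20)   [check: 9·345 − 20·155 = 5]
  15 = 3·5 + 0   → remainder 0, stop. gcd = 5 (last nonzero row E).
So gcd(345, 155) = 5, with Bézout identity 9·345 − 20·155 = 5. Containment (⊇): the Bézout identity exhibits 5 as an element of (345, 155), giving (5) ⊆ (345, 155). Containment (⊆): since 5 | 345 and 5 | 155 (345 = 5·69, 155 = 5·31), every Z-linear combination of 345 and 155 is divisible by 5, so (345, 155) ⊆ (5). Therefore (345, 155) = (5), d = 5.

Final answer: (345, 155) = (5); d = 5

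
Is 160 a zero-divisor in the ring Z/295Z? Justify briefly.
YES

gcd(160, 295) = 5 > 1, so 160 is not a unit in Z/295Z. In Z/nZ every nonzero non-unit is a zero-divisor: explicitly, take b = 295/gcd = 59 ≠ 0 (mod 295); then 160·59 = 9440 = 32·295, i.e. 160·59 ≡ 0 (mod 295). So 160 is a zero-divisor.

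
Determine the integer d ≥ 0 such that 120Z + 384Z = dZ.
(120, 384) = (24); d = 24

In the PID Z, (a, b) is generated by gcd(a, b). Compute gcd(384, 120) with the extended Euclidean algorithm, tracking rows (r, s, t) with s·384 + t·120 = r:
  row A: (384, 1, 0)   [1·384 + 0·120 = 384]
  row B: (120, 0, 1)   [0·384 + 1·120 = 120]
  384 = 3·120 + 24   → row C = row A − 3·row B = (24, 1, −3)   [check: 1·384 − 3·120 = 24]
  120 = 5·24 + 0   → remainder 0, stop. gcd = 24 (last nonzero row C).
So gcd(120, 384) = 24, with Bézout identity 1·384 − 3·120 = 24. Containment (⊇): the Bézout identity exhibits 24 as an element of (120, 384), giving (24) ⊆ (120, 384). Containment (⊆): since 24 | 120 and 24 | 384 (120 = 24·5, 384 = 24·16), every Z-linear combination of 120 and 384 is divisible by 24, so (120, 384) ⊆ (24). Therefore (120, 384) = (24), d = 24.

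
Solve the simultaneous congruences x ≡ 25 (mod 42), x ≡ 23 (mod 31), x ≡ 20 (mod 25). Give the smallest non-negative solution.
x ≡ 29845 (mod 32550); the representative in [0, 32550) is 29845

The moduli 42, 31, 25 are pairwise coprime, so by the CRT there is a unique solution mod 42·31·25 = 32550.
Solve by successive substitution. Start with x ≡ 25 (mod 42).
  Combine with x ≡ 23 (mod 31): write x = 25 + 42·t and require 25 + 42·t ≡ 23 (mod 31), i.e. 42·t ≡ 23 − 25 ≡ 29 (mod 31). Since 42^(−1) ≡ 17 (mod 31) (42 ≡ 11 (mod 31)), t ≡ 17·29 ≡ 28 (mod 31). So x ≡ 25 + 42·28 = 1201 (mod 1302).
  Combine with x ≡ 20 (mod 25): write x = 1201 + 1302·t and require 1201 + 1302·t ≡ 20 (mod 25), i.e. 1302·t ≡ 20 − 1201 ≡ 19 (mod 25). Since 1302^(−1) ≡ 13 (mod 25) (1302 ≡ 2 (mod 25)), t ≡ 13·19 ≡ 22 (mod 25). So x ≡ 1201 + 1302·22 = 29845 (mod 32550).
Unique solution in [0, 32550): x = 29845.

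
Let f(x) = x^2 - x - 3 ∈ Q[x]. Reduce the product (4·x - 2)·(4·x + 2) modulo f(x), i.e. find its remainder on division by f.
a · b ≡ 16·x + 44 (mod f(x))

First multiply in Q[x] without reducing: a · b = 16·x^2 - 4. Now divide by f(x) = x^2 - x - 3, eliminating the leading term at each step:
  leading term 16·x^2: subtract (16)·f(x) = 16·x^2 - 16·x - 48, leaving 16·x + 44
The degree is now < 2, so this is the remainder. Hence a · b ≡ 16·x + 44 in Q[x]/(f).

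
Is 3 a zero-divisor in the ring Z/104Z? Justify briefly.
NO

gcd(3, 104) = 1, so 3 is a unit in Z/104Z (it has a multiplicative inverse). A unit cannot be a zero-divisor: if 3·b ≡ 0 then multiplying both sides by 3^(−1) gives b ≡ 0. So 3 is not a zero-divisor.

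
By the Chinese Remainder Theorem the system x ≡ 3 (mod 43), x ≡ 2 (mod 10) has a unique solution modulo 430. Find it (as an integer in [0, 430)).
The moduli 43, 10 are pairwise coprime, so by the CRT there is a unique solution mod 43·10 = 430.
Solve by successive substitution. Start with x ≡ 3 (mod 43).
  Combine with x ≡ 2 (mod 10): write x = 3 + 43·t and require 3 + 43·t ≡ 2 (mod 10), i.e. 43·t ≡ 2 − 3 ≡ 9 (mod 10). Since 43^(−1) ≡ 7 (mod 10) (43 ≡ 3 (mod 10)), t ≡ 7·9 ≡ 3 (mod 10). So x ≡ 3 + 43·3 = 132 (mod 430).
Unique solution in [0, 430): x = 132.

Final answer: x ≡ 132 (mod 430); the representative in [0, 430) is 132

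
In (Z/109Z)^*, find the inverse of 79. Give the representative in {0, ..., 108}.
79^(−1) ≡ 69 (mod 109)

Apply the extended Euclidean algorithm to (109, 79), tracking rows (r, s, t) with s·109 + t·79 = r. Each division r_prev = q·r_cur + r_new produces the new row as (previous row) − q·(current row):
  row A: (109, 1, 0)   [1·109 + 0·79 = 109]
  row B: (79, 0, 1)   [0·109 + 1·79 = 79]
  109 = 1·79 + 30   → row C = row A − 1·row B = (30, 1, −1)   [check: 1·109 − 1·79 = 30]
  79 = 2·30 + 19   → row D = row B − 2·row C = (19, −2, 3)   [check: −2·109 + 3·79 = 19]
  30 = 1·19 + 11   → row E = row C − 1·row D = (11, 3, −4)   [check: 3·109 − 4·79 = 11]
  19 = 1·11 + 8   → row F = row D − 1·row E = (8, −5, 7)   [check: −5·109 + 7·79 = 8]
  11 = 1·8 + 3   → row G = row E − 1·row F = (3, 8, −11)   [check: 8·109 − 11·79 = 3]
  8 = 2·3 + 2   → row H = row F − 2·row G = (2, −21, 29)   [check: −21·109 + 29·79 = 2]
  3 = 1·2 + 1   → row I = row G − 1·row H = (1, 29, −40)   [check: 29·109 − 40·79 = 1]
  2 = 2·1 + 0   → remainder 0, stop. gcd = 1 (last nonzero row I).
The gcd is 1, so 79 is invertible mod 109. The last nonzero row gives 29·109 − 40·79 = 1, so t = −40. So 79^(−1) ≡ −40 ≡ 69 (mod 109). Verify: 79 · 69 = 5451 ≡ 1 (mod 109). ✓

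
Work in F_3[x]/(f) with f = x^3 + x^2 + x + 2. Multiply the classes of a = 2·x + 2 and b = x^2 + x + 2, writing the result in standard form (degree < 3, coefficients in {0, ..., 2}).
Multiply as integer polynomials: a · b = 2·x^3 + 4·x^2 + 6·x + 4. Reducing coefficients mod 3: a · b ≡ 2·x^3 + x^2 + 1. Now divide by f(x) = x^3 + x^2 + x + 2 in F_3[x], eliminating the leading term at each step:
  leading term 2·x^3: subtract (2)·f(x) = 2·x^3 + 2·x^2 + 2·x + 1, leaving 2·x^2 + x (coefficients mod 3)
The degree is now < 3, so this is the remainder. Hence a · b ≡ 2·x^2 + x in F_3[x]/(f).

Final answer: a · b ≡ 2·x^2 + x (mod f(x))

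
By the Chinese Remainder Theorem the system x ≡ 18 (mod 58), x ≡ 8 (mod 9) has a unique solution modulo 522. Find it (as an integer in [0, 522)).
The moduli 58, 9 are pairwise coprime, so by the CRT there is a unique solution mod 58·9 = 522.
Solve by successive substitution. Start with x ≡ 18 (mod 58).
  Combine with x ≡ 8 (mod 9): write x = 18 + 58·t and require 18 + 58·t ≡ 8 (mod 9), i.e. 58·t ≡ 8 − 18 ≡ 8 (mod 9). Since 58^(−1) ≡ 7 (mod 9) (58 ≡ 4 (mod 9)), t ≡ 7·8 ≡ 2 (mod 9). So x ≡ 18 + 58·2 = 134 (mod 522).
Unique solution in [0, 522): x = 134.

Final answer: x ≡ 134 (mod 522); the representative in [0, 522) is 134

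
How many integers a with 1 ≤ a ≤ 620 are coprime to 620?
The number of a ∈ {1, ..., 620} with gcd(a, 620) = 1 is by definition Euler's totient φ(620). φ is multiplicative, with φ(p^e) = p^e − p^(e−1). Factorise 620 = 2^2 · 5 · 31. Then
  φ(620) = (2^2 − 2^1) · (5 − 1) · (31 − 1) = 2 · 4 · 30 = 240.
So there are 240 such integers.

Final answer: 240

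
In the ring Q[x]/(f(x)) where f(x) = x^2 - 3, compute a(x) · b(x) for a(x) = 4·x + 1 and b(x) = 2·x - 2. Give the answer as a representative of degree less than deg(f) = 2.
First multiply in Q[x] without reducing: a · b = 8·x^2 - 6·x - 2. Now divide by f(x) = x^2 - 3, eliminating the leading term at each step:
  leading term 8·x^2: subtract (8)·f(x) = 8·x^2 - 24, leaving 22 - 6·x
The degree is now < 2, so this is the remainder. Hence a · b ≡ 22 - 6·x in Q[x]/(f).

Final answer: a · b ≡ 22 - 6·x (mod f(x))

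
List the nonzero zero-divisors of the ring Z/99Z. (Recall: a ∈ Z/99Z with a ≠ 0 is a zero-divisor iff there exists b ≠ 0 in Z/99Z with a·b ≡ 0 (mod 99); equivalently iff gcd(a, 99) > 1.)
An element a ∈ Z/99Z (with a ≠ 0) is a zero-divisor iff gcd(a, 99) > 1 (because a is a unit precisely when gcd(a, n) = 1, and in Z/nZ every nonzero, non-unit element is a zero-divisor). Scan a = 1, ..., 98 and keep those with gcd(a, 99) > 1:
  gcd(3, 99) = 3, gcd(6, 99) = 3, gcd(9, 99) = 9, gcd(11, 99) = 11, gcd(12, 99) = 3, gcd(15, 99) = 3, gcd(18, 99) = 9, gcd(21, 99) = 3, gcd(22, 99) = 11, gcd(24, 99) = 3, gcd(27, 99) = 9, gcd(30, 99) = 3, gcd(33, 99) = 33, gcd(36, 99) = 9, gcd(39, 99) = 3, gcd(42, 99) = 3, gcd(44, 99) = 11, gcd(45, 99) = 9, gcd(48, 99) = 3, gcd(51, 99) = 3, gcd(54, 99) = 9, gcd(55, 99) = 11, gcd(57, 99) = 3, gcd(60, 99) = 3, gcd(63, 99) = 9, gcd(66, 99) = 33, gcd(69, 99) = 3, gcd(72, 99) = 9, gcd(75, 99) = 3, gcd(77, 99) = 11, gcd(78, 99) = 3, gcd(81, 99) = 9, gcd(84, 99) = 3, gcd(87, 99) = 3, gcd(88, 99) = 11, gcd(90, 99) = 9, gcd(93, 99) = 3, gcd(96, 99) = 3.
All other a ∈ {1, ..., 98} have gcd(a, 99) = 1 and are units. So the nonzero zero-divisors are exactly the 38 values of a appearing in this scan.

Final answer: nonzero zero-divisors of Z/99Z = {3, 6, 9, 11, 12, 15, 18, 21, 22, 24, 27, 30, 33, 36, 39, 42, 44, 45, 48, 51, 54, 55, 57, 60, 63, 66, 69, 72, 75, 77, 78, 81, 84, 87, 88, 90, 93, 96}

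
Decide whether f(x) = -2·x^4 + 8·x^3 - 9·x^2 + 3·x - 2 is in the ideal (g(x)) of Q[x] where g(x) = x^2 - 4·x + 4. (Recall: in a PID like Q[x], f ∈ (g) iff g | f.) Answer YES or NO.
In Q[x] the ideal (g) consists of all multiples of g, so f ∈ (g) iff g | f, i.e. iff the remainder of f on division by g is 0. Divide f by g (g is monic, so eliminate the leading term of the running remainder at each step):
  leading term -2·x^4: subtract (-2·x^2)·g(x) = -2·x^4 + 8·x^3 - 8·x^2, leaving -x^2 + 3·x - 2
  leading term -x^2: subtract (-1)·g(x) = -x^2 + 4·x - 4, leaving 2 - x
The remainder r(x) = 2 - x ≠ 0 (and deg r < deg g), so g ∤ f, i.e. f ∉ (g).

Final answer: NO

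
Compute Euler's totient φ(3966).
φ(3966) = 1320

φ is multiplicative, with φ(p^e) = p^e − p^(e−1). Factorise 3966 = 2 · 3 · 661. Then
  φ(3966) = (2 − 1) · (3 − 1) · (661 − 1) = 1 · 2 · 660 = 1320.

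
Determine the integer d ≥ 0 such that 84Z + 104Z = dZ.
(84, 104) = (4); d = 4

In the PID Z, (a, b) is generated by gcd(a, b). Compute gcd(104, 84) with the extended Euclidean algorithm, tracking rows (r, s, t) with s·104 + t·84 = r:
  row A: (104, 1, 0)   [1·104 + 0·84 = 104]
  row B: (84, 0, 1)   [0·104 + 1·84 = 84]
  104 = 1·84 + 20   → row C = row A − 1·row B = (20, 1, −1)   [check: 1·104 − 1·84 = 20]
  84 = 4·20 + 4   → row D = row B − 4·row C = (4, −4, 5)   [check: −4·104 + 5·84 = 4]
  20 = 5·4 + 0   → remainder 0, stop. gcd = 4 (last nonzero row D).
So gcd(84, 104) = 4, with Bézout identity −4·104 + 5·84 = 4. Containment (⊇): the Bézout identity exhibits 4 as an element of (84, 104), giving (4) ⊆ (84, 104). Containment (⊆): since 4 | 84 and 4 | 104 (84 = 4·21, 104 = 4·26), every Z-linear combination of 84 and 104 is divisible by 4, so (84, 104) ⊆ (4). Therefore (84, 104) = (4), d = 4.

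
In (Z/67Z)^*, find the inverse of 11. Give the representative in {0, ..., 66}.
Apply the extended Euclidean algorithm to (67, 11), tracking rows (r, s, t) with s·67 + t·11 = r. Each division r_prev = q·r_cur + r_new produces the new row as (previous row) − q·(current row):
  row A: (67, 1, 0)   [1·67 + 0·11 = 67]
  row B: (11, 0, 1)   [0·67 + 1·11 = 11]
  67 = 6·11 + 1   → row C = row A − 6·row B = (1, 1, −6)   [check: 1·67 − 6·11 = 1]
  11 = 11·1 + 0   → remainder 0, stop. gcd = 1 (last nonzero row C).
The gcd is 1, so 11 is invertible mod 67. The last nonzero row gives 1·67 − 6·11 = 1, so t = −6. So 11^(−1) ≡ −6 ≡ 61 (mod 67). Verify: 11 · 61 = 671 ≡ 1 (mod 67). ✓

Final answer: 11^(−1) ≡ 61 (mod 67)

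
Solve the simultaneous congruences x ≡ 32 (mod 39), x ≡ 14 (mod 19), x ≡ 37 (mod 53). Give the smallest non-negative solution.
x ≡ 25265 (mod 39273); the representative in [0, 39273) is 25265

The moduli 39, 19, 53 are pairwise coprime, so by the CRT there is a unique solution mod 39·19·53 = 39273.
Solve by successive substitution. Start with x ≡ 32 (mod 39).
  Combine with x ≡ 14 (mod 19): write x = 32 + 39·t and require 32 + 39·t ≡ 14 (mod 19), i.e. 39·t ≡ 14 − 32 ≡ 1 (mod 19). Since 39^(−1) ≡ 1 (mod 19) (39 ≡ 1 (mod 19)), t ≡ 1·1 ≡ 1 (mod 19). So x ≡ 32 + 39·1 = 71 (mod 741).
  Combine with x ≡ 37 (mod 53): write x = 71 + 741·t and require 71 + 741·t ≡ 37 (mod 53), i.e. 741·t ≡ 37 − 71 ≡ 19 (mod 53). Since 741^(−1) ≡ 52 (mod 53) (741 ≡ 52 (mod 53)), t ≡ 52·19 ≡ 34 (mod 53). So x ≡ 71 + 741·34 = 25265 (mod 39273).
Unique solution in [0, 39273): x = 25265.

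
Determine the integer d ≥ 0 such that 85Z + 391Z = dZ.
(85, 391) = (17); d = 17

In the PID Z, (a, b) is generated by gcd(a, b). Compute gcd(391, 85) with the extended Euclidean algorithm, tracking rows (r, s, t) with s·391 + t·85 = r:
  row A: (391, 1, 0)   [1·391 + 0·85 = 391]
  row B: (85, 0, 1)   [0·391 + 1·85 = 85]
  391 = 4·85 + 51   → row C = row A − 4·row B = (51, 1, −4)   [check: 1·391 − 4·85 = 51]
  85 = 1·51 + 34   → row D = row B − 1·row C = (34, −1, 5)   [check: −1·391 + 5·85 = 34]
  51 = 1·34 + 17   → row E = row C − 1·row D = (17, 2, −9)   [check: 2·391 − 9·85 = 17]
  34 = 2·17 + 0   → remainder 0, stop. gcd = 17 (last nonzero row E).
So gcd(85, 391) = 17, with Bézout identity 2·391 − 9·85 = 17. Containment (⊇): the Bézout identity exhibits 17 as an element of (85, 391), giving (17) ⊆ (85, 391). Containment (⊆): since 17 | 85 and 17 | 391 (85 = 17·5, 391 = 17·23), every Z-linear combination of 85 and 391 is divisible by 17, so (85, 391) ⊆ (17). Therefore (85, 391) = (17), d = 17.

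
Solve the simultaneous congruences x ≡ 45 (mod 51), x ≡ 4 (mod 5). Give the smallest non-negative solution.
x ≡ 249 (mod 255); the representative in [0, 255) is 249

The moduli 51, 5 are pairwise coprime, so by the CRT there is a unique solution mod 51·5 = 255.
Solve by successive substitution. Start with x ≡ 45 (mod 51).
  Combine with x ≡ 4 (mod 5): write x = 45 + 51·t and require 45 + 51·t ≡ 4 (mod 5), i.e. 51·t ≡ 4 − 45 ≡ 4 (mod 5). Since 51^(−1) ≡ 1 (mod 5) (51 ≡ 1 (mod 5)), t ≡ 1·4 ≡ 4 (mod 5). So x ≡ 45 + 51·4 = 249 (mod 255).
Unique solution in [0, 255): x = 249.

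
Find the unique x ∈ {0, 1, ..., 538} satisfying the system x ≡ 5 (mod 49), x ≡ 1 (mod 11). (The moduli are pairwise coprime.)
The moduli 49, 11 are pairwise coprime, so by the CRT there is a unique solution mod 49·11 = 539.
Solve by successive substitution. Start with x ≡ 5 (mod 49).
  Combine with x ≡ 1 (mod 11): write x = 5 + 49·t and require 5 + 49·t ≡ 1 (mod 11), i.e. 49·t ≡ 1 − 5 ≡ 7 (mod 11). Since 49^(−1) ≡ 9 (mod 11) (49 ≡ 5 (mod 11)), t ≡ 9·7 ≡ 8 (mod 11). So x ≡ 5 + 49·8 = 397 (mod 539).
Unique solution in [0, 539): x = 397.

Final answer: x ≡ 397 (mod 539); the representative in [0, 539) is 397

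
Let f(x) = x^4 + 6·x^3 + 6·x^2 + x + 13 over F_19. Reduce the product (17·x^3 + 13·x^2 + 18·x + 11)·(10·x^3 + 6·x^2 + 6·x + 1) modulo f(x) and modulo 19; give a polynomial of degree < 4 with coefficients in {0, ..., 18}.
a · b ≡ 14·x^3 + 7·x^2 + 9·x + 4 (mod f(x))

Multiply as integer polynomials: a · b = 170·x^6 + 232·x^5 + 360·x^4 + 313·x^3 + 187·x^2 + 84·x + 11. Reducing coefficients mod 19: a · b ≡ 18·x^6 + 4·x^5 + 18·x^4 + 9·x^3 + 16·x^2 + 8·x + 11. Now divide by f(x) = x^4 + 6·x^3 + 6·x^2 + x + 13 in F_19[x], eliminating the leading term at each step:
  leading term 18·x^6: subtract (18·x^2)·f(x) = 18·x^6 + 13·x^5 + 13·x^4 + 18·x^3 + 6·x^2, leaving 10·x^5 + 5·x^4 + 10·x^3 + 10·x^2 + 8·x + 11 (coefficients mod 19)
  leading term 10·x^5: subtract (10·x)·f(x) = 10·x^5 + 3·x^4 + 3·x^3 + 10·x^2 + 16·x, leaving 2·x^4 + 7·x^3 + 11·x + 11 (coefficients mod 19)
  leading term 2·x^4: subtract (2)·f(x) = 2·x^4 + 12·x^3 + 12·x^2 + 2·x + 7, leaving 14·x^3 + 7·x^2 + 9·x + 4 (coefficients mod 19)
The degree is now < 4, so this is the remainder. Hence a · b ≡ 14·x^3 + 7·x^2 + 9·x + 4 in F_19[x]/(f).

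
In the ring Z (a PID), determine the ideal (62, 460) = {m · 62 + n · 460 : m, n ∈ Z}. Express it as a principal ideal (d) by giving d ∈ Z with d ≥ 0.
In the PID Z, (a, b) is generated by gcd(a, b). Compute gcd(460, 62) with the extended Euclidean algorithm, tracking rows (r, s, t) with s·460 + t·62 = r:
  row A: (460, 1, 0)   [1·460 + 0·62 = 460]
  row B: (62, 0, 1)   [0·460 + 1·62 = 62]
  460 = 7·62 + 26   → row C = row A − 7·row B = (26, 1, −7)   [check: 1·460 − 7·62 = 26]
  62 = 2·26 + 10   → row D = row B − 2·row C = (10, −2, 15)   [check: −2·460 + 15·62 = 10]
  26 = 2·10 + 6   → row E = row C − 2·row D = (6, 5, −37)   [check: 5·460 − 37·62 = 6]
  10 = 1·6 + 4   → row F = row D − 1·row E = (4, −7, 52)   [check: −7·460 + 52·62 = 4]
  6 = 1·4 + 2   → row G = row E − 1·row F = (2, 12, −89)   [check: 12·460 − 89·62 = 2]
  4 = 2·2 + 0   → remainder 0, stop. gcd = 2 (last nonzero row G).
So gcd(62, 460) = 2, with Bézout identity 12·460 − 89·62 = 2. Containment (⊇): the Bézout identity exhibits 2 as an element of (62, 460), giving (2) ⊆ (62, 460). Containment (⊆): since 2 | 62 and 2 | 460 (62 = 2·31, 460 = 2·230), every Z-linear combination of 62 and 460 is divisible by 2, so (62, 460) ⊆ (2). Therefore (62, 460) = (2), d = 2.

Final answer: (62, 460) = (2); d = 2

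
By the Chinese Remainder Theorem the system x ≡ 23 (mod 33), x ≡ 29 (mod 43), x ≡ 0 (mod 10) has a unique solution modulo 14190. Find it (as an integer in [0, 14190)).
The moduli 33, 43, 10 are pairwise coprime, so by the CRT there is a unique solution mod 33·43·10 = 14190.
Solve by successive substitution. Start with x ≡ 23 (mod 33).
  Combine with x ≡ 29 (mod 43): write x = 23 + 33·t and require 23 + 33·t ≡ 29 (mod 43), i.e. 33·t ≡ 29 − 23 ≡ 6 (mod 43). Since 33^(−1) ≡ 30 (mod 43), t ≡ 30·6 ≡ 8 (mod 43). So x ≡ 23 + 33·8 = 287 (mod 1419).
  Combine with x ≡ 0 (mod 10): write x = 287 + 1419·t and require 287 + 1419·t ≡ 0 (mod 10), i.e. 1419·t ≡ 0 − 287 ≡ 3 (mod 10). Since 1419^(−1) ≡ 9 (mod 10) (1419 ≡ 9 (mod 10)), t ≡ 9·3 ≡ 7 (mod 10). So x ≡ 287 + 1419·7 = 10220 (mod 14190).
Unique solution in [0, 14190): x = 10220.

Final answer: x ≡ 10220 (mod 14190); the representative in [0, 14190) is 10220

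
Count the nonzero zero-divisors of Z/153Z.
In Z/153Z each nonzero element is either a unit (gcd with 153 is 1) or a zero-divisor (gcd > 1). The number of units is φ(153): factorise 153 = 3^2 · 17, so φ(153) = (3^2 − 3^1) · (17 − 1) = 6 · 16 = 96. The nonzero elements number 153 − 1 = 152. Hence the nonzero zero-divisors number 152 − 96 = 56.

Final answer: Z/153Z has 56 nonzero zero-divisors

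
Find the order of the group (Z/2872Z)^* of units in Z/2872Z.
|(Z/2872Z)^*| = 1432

(Z/2872Z)^* consists of the classes a with gcd(a, 2872) = 1, so its order is φ(2872). φ is multiplicative, with φ(p^e) = p^e − p^(e−1). Factorise 2872 = 2^3 · 359. Then
  φ(2872) = (2^3 − 2^2) · (359 − 1) = 4 · 358 = 1432.
Thus |(Z/2872Z)^*| = 1432.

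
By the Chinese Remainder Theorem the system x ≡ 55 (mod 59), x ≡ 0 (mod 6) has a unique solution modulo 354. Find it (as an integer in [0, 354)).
x ≡ 114 (mod 354); the representative in [0, 354) is 114

The moduli 59, 6 are pairwise coprime, so by the CRT there is a unique solution mod 59·6 = 354.
Solve by successive substitution. Start with x ≡ 55 (mod 59).
  Combine with x ≡ 0 (mod 6): write x = 55 + 59·t and require 55 + 59·t ≡ 0 (mod 6), i.e. 59·t ≡ 0 − 55 ≡ 5 (mod 6). Since 59^(−1) ≡ 5 (mod 6) (59 ≡ 5 (mod 6)), t ≡ 5·5 ≡ 1 (mod 6). So x ≡ 55 + 59·1 = 114 (mod 354).
Unique solution in [0, 354): x = 114.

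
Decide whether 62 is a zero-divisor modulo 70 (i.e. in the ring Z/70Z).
YES

gcd(62, 70) = 2 > 1, so 62 is not a unit in Z/70Z. In Z/nZ every nonzero non-unit is a zero-divisor: explicitly, take b = 70/gcd = 35 ≠ 0 (mod 70); then 62·35 = 2170 = 31·70, i.e. 62·35 ≡ 0 (mod 70). So 62 is a zero-divisor.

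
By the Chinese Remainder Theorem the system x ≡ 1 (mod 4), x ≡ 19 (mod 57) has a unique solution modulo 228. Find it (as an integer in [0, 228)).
The moduli 4, 57 are pairwise coprime, so by the CRT there is a unique solution mod 4·57 = 228.
Solve by successive substitution. Start with x ≡ 1 (mod 4).
  Combine with x ≡ 19 (mod 57): write x = 1 + 4·t and require 1 + 4·t ≡ 19 (mod 57), i.e. 4·t ≡ 19 − 1 ≡ 18 (mod 57). Since 4^(−1) ≡ 43 (mod 57), t ≡ 43·18 ≡ 33 (mod 57). So x ≡ 1 + 4·33 = 133 (mod 228).
Unique solution in [0, 228): x = 133.

Final answer: x ≡ 133 (mod 228); the representative in [0, 228) is 133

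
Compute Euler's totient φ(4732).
φ is multiplicative, with φ(p^e) = p^e − p^(e−1). Factorise 4732 = 2^2 · 7 · 13^2. Then
  φ(4732) = (2^2 − 2^1) · (7 − 1) · (13^2 − 13^1) = 2 · 6 · 156 = 1872.

Final answer: φ(4732) = 1872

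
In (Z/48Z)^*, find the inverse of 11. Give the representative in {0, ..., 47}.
Apply the extended Euclidean algorithm to (48, 11), tracking rows (r, s, t) with s·48 + t·11 = r. Each division r_prev = q·r_cur + r_new produces the new row as (previous row) − q·(current row):
  row A: (48, 1, 0)   [1·48 + 0·11 = 48]
  row B: (11, 0, 1)   [0·48 + 1·11 = 11]
  48 = 4·11 + 4   → row C = row A − 4·row B = (4, 1, −4)   [check: 1·48 − 4·11 = 4]
  11 = 2·4 + 3   → row D = row B − 2·row C = (3, −2, 9)   [check: −2·48 + 9·11 = 3]
  4 = 1·3 + 1   → row E = row C − 1·row D = (1, 3, −13)   [check: 3·48 − 13·11 = 1]
  3 = 3·1 + 0   → remainder 0, stop. gcd = 1 (last nonzero row E).
The gcd is 1, so 11 is invertible mod 48. The last nonzero row gives 3·48 − 13·11 = 1, so t = −13. So 11^(−1) ≡ −13 ≡ 35 (mod 48). Verify: 11 · 35 = 385 ≡ 1 (mod 48). ✓

Final answer: 11^(−1) ≡ 35 (mod 48)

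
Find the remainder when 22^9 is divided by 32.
0

Use repeated squaring. Binary(9) = 1001. Walk through the bits of the exponent 9 left-to-right: at each bit after the leading one, square the running value, then multiply by 22 if the bit is 1 (always reducing mod 32):
  bit 1 = 1 (leading): start with 22.
  bit 2 = 0: square 22^2 = 484 ≡ 4 (mod 32).
  bit 3 = 0: square 4^2 = 16 (mod 32).
  bit 4 = 1: square 16^2 = 256 ≡ 0; bit is 1, so multiply 0·22 = 0 (mod 32).
Final value: 22^9 ≡ 0 (mod 32).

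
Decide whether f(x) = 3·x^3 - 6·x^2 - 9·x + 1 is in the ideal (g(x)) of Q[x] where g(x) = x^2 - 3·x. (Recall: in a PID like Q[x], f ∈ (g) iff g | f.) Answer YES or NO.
In Q[x] the ideal (g) consists of all multiples of g, so f ∈ (g) iff g | f, i.e. iff the remainder of f on division by g is 0. Divide f by g (g is monic, so eliminate the leading term of the running remainder at each step):
  leading term 3·x^3: subtract (3·x)·g(x) = 3·x^3 - 9·x^2, leaving 3·x^2 - 9·x + 1
  leading term 3·x^2: subtract (3)·g(x) = 3·x^2 - 9·x, leaving 1
The remainder r(x) = 1 ≠ 0 (and deg r < deg g), so g ∤ f, i.e. f ∉ (g).

Final answer: NO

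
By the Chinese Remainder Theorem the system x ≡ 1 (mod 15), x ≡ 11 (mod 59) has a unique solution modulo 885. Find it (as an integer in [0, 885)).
x ≡ 601 (mod 885); the representative in [0, 885) is 601

The moduli 15, 59 are pairwise coprime, so by the CRT there is a unique solution mod 15·59 = 885.
Solve by successive substitution. Start with x ≡ 1 (mod 15).
  Combine with x ≡ 11 (mod 59): write x = 1 + 15·t and require 1 + 15·t ≡ 11 (mod 59), i.e. 15·t ≡ 11 − 1 ≡ 10 (mod 59). Since 15^(−1) ≡ 4 (mod 59), t ≡ 4·10 ≡ 40 (mod 59). So x ≡ 1 + 15·40 = 601 (mod 885).
Unique solution in [0, 885): x = 601.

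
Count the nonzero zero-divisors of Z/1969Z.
Z/1969Z has 188 nonzero zero-divisors

In Z/1969Z each nonzero element is either a unit (gcd with 1969 is 1) or a zero-divisor (gcd > 1). The number of units is φ(1969): factorise 1969 = 11 · 179, so φ(1969) = (11 − 1) · (179 − 1) = 10 · 178 = 1780. The nonzero elements number 1969 − 1 = 1968. Hence the nonzero zero-divisors number 1968 − 1780 = 188.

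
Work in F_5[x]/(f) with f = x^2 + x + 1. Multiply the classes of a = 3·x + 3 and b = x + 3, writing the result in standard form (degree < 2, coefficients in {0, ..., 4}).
Multiply as integer polynomials: a · b = 3·x^2 + 12·x + 9. Reducing coefficients mod 5: a · b ≡ 3·x^2 + 2·x + 4. Now divide by f(x) = x^2 + x + 1 in F_5[x], eliminating the leading term at each step:
  leading term 3·x^2: subtract (3)·f(x) = 3·x^2 + 3·x + 3, leaving 4·x + 1 (coefficients mod 5)
The degree is now < 2, so this is the remainder. Hence a · b ≡ 4·x + 1 in F_5[x]/(f).

Final answer: a · b ≡ 4·x + 1 (mod f(x))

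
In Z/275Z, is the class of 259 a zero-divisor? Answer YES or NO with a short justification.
gcd(259, 275) = 1, so 259 is a unit in Z/275Z (it has a multiplicative inverse). A unit cannot be a zero-divisor: if 259·b ≡ 0 then multiplying both sides by 259^(−1) gives b ≡ 0. So 259 is not a zero-divisor.

Final answer: NO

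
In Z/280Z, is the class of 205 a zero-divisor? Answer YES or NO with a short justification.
gcd(205, 280) = 5 > 1, so 205 is not a unit in Z/280Z. In Z/nZ every nonzero non-unit is a zero-divisor: explicitly, take b = 280/gcd = 56 ≠ 0 (mod 280); then 205·56 = 11480 = 41·280, i.e. 205·56 ≡ 0 (mod 280). So 205 is a zero-divisor.

Final answer: YES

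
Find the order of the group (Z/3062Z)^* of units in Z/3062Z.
|(Z/3062Z)^*| = 1530

(Z/3062Z)^* consists of the classes a with gcd(a, 3062) = 1, so its order is φ(3062). φ is multiplicative, with φ(p^e) = p^e − p^(e−1). Factorise 3062 = 2 · 1531. Then
  φ(3062) = (2 − 1) · (1531 − 1) = 1 · 1530 = 1530.
Thus |(Z/3062Z)^*| = 1530.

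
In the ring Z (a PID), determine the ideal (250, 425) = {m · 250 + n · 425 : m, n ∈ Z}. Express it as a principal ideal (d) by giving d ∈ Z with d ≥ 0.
In the PID Z, (a, b) is generated by gcd(a, b). Compute gcd(425, 250) with the extended Euclidean algorithm, tracking rows (r, s, t) with s·425 + t·250 = r:
  row A: (425, 1, 0)   [1·425 + 0·250 = 425]
  row B: (250, 0, 1)   [0·425 + 1·250 = 250]
  425 = 1·250 + 175   → row C = row A − 1·row B = (175, 1, −1)   [check: 1·425 − 1·250 = 175]
  250 = 1·175 + 75   → row D = row B − 1·row C = (75, −1, 2)   [check: −1·425 + 2·250 = 75]
  175 = 2·75 + 25   → row E = row C − 2·row D = (25, 3, −5)   [check: 3·425 − 5·250 = 25]
  75 = 3·25 + 0   → remainder 0, stop. gcd = 25 (last nonzero row E).
So gcd(250, 425) = 25, with Bézout identity 3·425 − 5·250 = 25. Containment (⊇): the Bézout identity exhibits 25 as an element of (250, 425), giving (25) ⊆ (250, 425). Containment (⊆): since 25 | 250 and 25 | 425 (250 = 25·10, 425 = 25·17), every Z-linear combination of 250 and 425 is divisible by 25, so (250, 425) ⊆ (25). Therefore (250, 425) = (25), d = 25.

Final answer: (250, 425) = (25); d = 25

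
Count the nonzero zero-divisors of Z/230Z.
In Z/230Z each nonzero element is either a unit (gcd with 230 is 1) or a zero-divisor (gcd > 1). The number of units is φ(230): factorise 230 = 2 · 5 · 23, so φ(230) = (2 − 1) · (5 − 1) · (23 − 1) = 1 · 4 · 22 = 88. The nonzero elements number 230 − 1 = 229. Hence the nonzero zero-divisors number 229 − 88 = 141.

Final answer: Z/230Z has 141 nonzero zero-divisors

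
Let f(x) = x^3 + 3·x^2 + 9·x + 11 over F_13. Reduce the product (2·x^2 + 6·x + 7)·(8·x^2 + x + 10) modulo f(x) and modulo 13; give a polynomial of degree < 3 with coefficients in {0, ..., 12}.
Multiply as integer polynomials: a · b = 16·x^4 + 50·x^3 + 82·x^2 + 67·x + 70. Reducing coefficients mod 13: a · b ≡ 3·x^4 + 11·x^3 + 4·x^2 + 2·x + 5. Now divide by f(x) = x^3 + 3·x^2 + 9·x + 11 in F_13[x], eliminating the leading term at each step:
  leading term 3·x^4: subtract (3·x)·f(x) = 3·x^4 + 9·x^3 + x^2 + 7·x, leaving 2·x^3 + 3·x^2 + 8·x + 5 (coefficients mod 13)
  leading term 2·x^3: subtract (2)·f(x) = 2·x^3 + 6·x^2 + 5·x + 9, leaving 10·x^2 + 3·x + 9 (coefficients mod 13)
The degree is now < 3, so this is the remainder. Hence a · b ≡ 10·x^2 + 3·x + 9 in F_13[x]/(f).

Final answer: a · b ≡ 10·x^2 + 3·x + 9 (mod f(x))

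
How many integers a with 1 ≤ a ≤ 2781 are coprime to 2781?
The number of a ∈ {1, ..., 2781} with gcd(a, 2781) = 1 is by definition Euler's totient φ(2781). φ is multiplicative, with φ(p^e) = p^e − p^(e−1). Factorise 2781 = 3^3 · 103. Then
  φ(2781) = (3^3 − 3^2) · (103 − 1) = 18 · 102 = 1836.
So there are 1836 such integers.

Final answer: 1836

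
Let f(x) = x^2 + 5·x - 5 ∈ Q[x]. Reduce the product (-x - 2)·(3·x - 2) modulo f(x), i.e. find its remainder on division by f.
a · b ≡ 11·x - 11 (mod f(x))

First multiply in Q[x] without reducing: a · b = -3·x^2 - 4·x + 4. Now divide by f(x) = x^2 + 5·x - 5, eliminating the leading term at each step:
  leading term -3·x^2: subtract (-3)·f(x) = -3·x^2 - 15·x + 15, leaving 11·x - 11
The degree is now < 2, so this is the remainder. Hence a · b ≡ 11·x - 11 in Q[x]/(f).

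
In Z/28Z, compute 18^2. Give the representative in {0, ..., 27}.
16

Use repeated squaring. Binary(2) = 10. Walk through the bits of the exponent 2 left-to-right: at each bit after the leading one, square the running value, then multiply by 18 if the bit is 1 (always reducing mod 28):
  bit 1 = 1 (leading): start with 18.
  bit 2 = 0: square 18^2 = 324 ≡ 16 (mod 28).
Final value: 18^2 ≡ 16 (mod 28).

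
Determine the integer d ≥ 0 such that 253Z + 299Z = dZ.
(253, 299) = (23); d = 23

In the PID Z, (a, b) is generated by gcd(a, b). Compute gcd(299, 253) with the extended Euclidean algorithm, tracking rows (r, s, t) with s·299 + t·253 = r:
  row A: (299, 1, 0)   [1·299 + 0·253 = 299]
  row B: (253, 0, 1)   [0·299 + 1·253 = 253]
  299 = 1·253 + 46   → row C = row A − 1·row B = (46, 1, −1)   [check: 1·299 − 1·253 = 46]
  253 = 5·46 + 23   → row D = row B − 5·row C = (23, −5, 6)   [check: −5·299 + 6·253 = 23]
  46 = 2·23 + 0   → remainder 0, stop. gcd = 23 (last nonzero row D).
So gcd(253, 299) = 23, with Bézout identity −5·299 + 6·253 = 23. Containment (⊇): the Bézout identity exhibits 23 as an element of (253, 299), giving (23) ⊆ (253, 299). Containment (⊆): since 23 | 253 and 23 | 299 (253 = 23·11, 299 = 23·13), every Z-linear combination of 253 and 299 is divisible by 23, so (253, 299) ⊆ (23). Therefore (253, 299) = (23), d = 23.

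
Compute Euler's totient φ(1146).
φ(1146) = 380

φ is multiplicative, with φ(p^e) = p^e − p^(e−1). Factorise 1146 = 2 · 3 · 191. Then
  φ(1146) = (2 − 1) · (3 − 1) · (191 − 1) = 1 · 2 · 190 = 380.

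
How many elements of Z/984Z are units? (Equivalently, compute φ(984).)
An element a ∈ Z/984Z is a unit iff gcd(a, 984) = 1, so the number of units is φ(984). φ is multiplicative, with φ(p^e) = p^e − p^(e−1). Factorise 984 = 2^3 · 3 · 41. Then
  φ(984) = (2^3 − 2^2) · (3 − 1) · (41 − 1) = 4 · 2 · 40 = 320.

Final answer: Z/984Z has φ(984) = 320 units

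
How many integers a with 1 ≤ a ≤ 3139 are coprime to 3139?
3024

The number of a ∈ {1, ..., 3139} with gcd(a, 3139) = 1 is by definition Euler's totient φ(3139). φ is multiplicative, with φ(p^e) = p^e − p^(e−1). Factorise 3139 = 43 · 73. Then
  φ(3139) = (43 − 1) · (73 − 1) = 42 · 72 = 3024.
So there are 3024 such integers.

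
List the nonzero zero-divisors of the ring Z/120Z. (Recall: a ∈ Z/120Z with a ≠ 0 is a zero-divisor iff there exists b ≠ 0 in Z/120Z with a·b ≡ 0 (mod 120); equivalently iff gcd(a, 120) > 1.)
An element a ∈ Z/120Z (with a ≠ 0) is a zero-divisor iff gcd(a, 120) > 1 (because a is a unit precisely when gcd(a, n) = 1, and in Z/nZ every nonzero, non-unit element is a zero-divisor). Scan a = 1, ..., 119 and keep those with gcd(a, 120) > 1:
  gcd(2, 120) = 2, gcd(3, 120) = 3, gcd(4, 120) = 4, gcd(5, 120) = 5, gcd(6, 120) = 6, gcd(8, 120) = 8, gcd(9, 120) = 3, gcd(10, 120) = 10, gcd(12, 120) = 12, gcd(14, 120) = 2, gcd(15, 120) = 15, gcd(16, 120) = 8, gcd(18, 120) = 6, gcd(20, 120) = 20, gcd(21, 120) = 3, gcd(22, 120) = 2, gcd(24, 120) = 24, gcd(25, 120) = 5, gcd(26, 120) = 2, gcd(27, 120) = 3, gcd(28, 120) = 4, gcd(30, 120) = 30, gcd(32, 120) = 8, gcd(33, 120) = 3, gcd(34, 120) = 2, gcd(35, 120) = 5, gcd(36, 120) = 12, gcd(38, 120) = 2, gcd(39, 120) = 3, gcd(40, 120) = 40, gcd(42, 120) = 6, gcd(44, 120) = 4, gcd(45, 120) = 15, gcd(46, 120) = 2, gcd(48, 120) = 24, gcd(50, 120) = 10, gcd(51, 120) = 3, gcd(52, 120) = 4, gcd(54, 120) = 6, gcd(55, 120) = 5, gcd(56, 120) = 8, gcd(57, 120) = 3, gcd(58, 120) = 2, gcd(60, 120) = 60, gcd(62, 120) = 2, gcd(63, 120) = 3, gcd(64, 120) = 8, gcd(65, 120) = 5, gcd(66, 120) = 6, gcd(68, 120) = 4, gcd(69, 120) = 3, gcd(70, 120) = 10, gcd(72, 120) = 24, gcd(74, 120) = 2, gcd(75, 120) = 15, gcd(76, 120) = 4, gcd(78, 120) = 6, gcd(80, 120) = 40, gcd(81, 120) = 3, gcd(82, 120) = 2, gcd(84, 120) = 12, gcd(85, 120) = 5, gcd(86, 120) = 2, gcd(87, 120) = 3, gcd(88, 120) = 8, gcd(90, 120) = 30, gcd(92, 120) = 4, gcd(93, 120) = 3, gcd(94, 120) = 2, gcd(95, 120) = 5, gcd(96, 120) = 24, gcd(98, 120) = 2, gcd(99, 120) = 3, gcd(100, 120) = 20, gcd(102, 120) = 6, gcd(104, 120) = 8, gcd(105, 120) = 15, gcd(106, 120) = 2, gcd(108, 120) = 12, gcd(110, 120) = 10, gcd(111, 120) = 3, gcd(112, 120) = 8, gcd(114, 120) = 6, gcd(115, 120) = 5, gcd(116, 120) = 4, gcd(117, 120) = 3, gcd(118, 120) = 2.
All other a ∈ {1, ..., 119} have gcd(a, 120) = 1 and are units. So the nonzero zero-divisors are exactly the 87 values of a appearing in this scan.

Final answer: nonzero zero-divisors of Z/120Z = {2, 3, 4, 5, 6, 8, 9, 10, 12, 14, 15, 16, 18, 20, 21, 22, 24, 25, 26, 27, 28, 30, 32, 33, 34, 35, 36, 38, 39, 40, 42, 44, 45, 46, 48, 50, 51, 52, 54, 55, 56, 57, 58, 60, 62, 63, 64, 65, 66, 68, 69, 70, 72, 74, 75, 76, 78, 80, 81, 82, 84, 85, 86, 87, 88, 90, 92, 93, 94, 95, 96, 98, 99, 100, 102, 104, 105, 106, 108, 110, 111, 112, 114, 115, 116, 117, 118}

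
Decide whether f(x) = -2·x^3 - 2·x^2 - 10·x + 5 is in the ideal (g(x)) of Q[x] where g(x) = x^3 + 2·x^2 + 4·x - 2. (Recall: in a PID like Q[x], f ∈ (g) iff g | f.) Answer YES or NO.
NO

In Q[x] the ideal (g) consists of all multiples of g, so f ∈ (g) iff g | f, i.e. iff the remainder of f on division by g is 0. Divide f by g (g is monic, so eliminate the leading term of the running remainder at each step):
  leading term -2·x^3: subtract (-2)·g(x) = -2·x^3 - 4·x^2 - 8·x + 4, leaving 2·x^2 - 2·x + 1
The remainder r(x) = 2·x^2 - 2·x + 1 ≠ 0 (and deg r < deg g), so g ∤ f, i.e. f ∉ (g).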